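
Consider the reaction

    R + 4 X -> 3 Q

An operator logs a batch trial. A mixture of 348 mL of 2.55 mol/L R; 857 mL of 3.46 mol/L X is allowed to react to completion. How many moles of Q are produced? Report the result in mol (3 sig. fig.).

2.22 mol

n(R) = 2.55 × 348.0/1000 = 0.8874 mol
n(X) = 3.46 × 857.0/1000 = 2.965 mol
n/ν → R: 0.8874, X: 0.7413; X is limiting.
n(Q) = (3/4) × 2.965 = 2.224 mol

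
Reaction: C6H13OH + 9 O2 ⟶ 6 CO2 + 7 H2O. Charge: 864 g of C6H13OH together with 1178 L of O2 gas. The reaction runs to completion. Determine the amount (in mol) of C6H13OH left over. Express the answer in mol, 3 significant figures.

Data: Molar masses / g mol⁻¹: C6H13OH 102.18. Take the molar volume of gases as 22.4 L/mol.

n(C6H13OH) = 864.0 / 102.18 = 8.456 mol
n(O2) = 1178 / 22.4 = 52.59 mol
n/ν → C6H13OH: 8.456, O2: 5.843; O2 is limiting.
C6H13OH consumed = (1/9) × 52.59 = 5.843 mol
C6H13OH remaining = 8.456 − 5.843 = 2.613 mol

2.61 mol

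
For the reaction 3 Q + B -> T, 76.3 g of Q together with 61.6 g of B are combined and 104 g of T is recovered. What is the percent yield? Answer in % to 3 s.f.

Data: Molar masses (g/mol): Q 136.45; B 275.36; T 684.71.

81.5 %

n(Q) = 76.30 / 136.45 = 0.5592 mol
n(B) = 61.60 / 275.36 = 0.2237 mol
n/ν for Q = 0.5592/3 = 0.1864
n/ν for B = 0.2237/1 = 0.2237
Smallest n/ν is Q → limiting reagent.
theoretical n(T) = (1/3) × 0.5592 = 0.1864 mol → 127.6 g
% yield = 104 / 127.6 × 100 = 81.50 %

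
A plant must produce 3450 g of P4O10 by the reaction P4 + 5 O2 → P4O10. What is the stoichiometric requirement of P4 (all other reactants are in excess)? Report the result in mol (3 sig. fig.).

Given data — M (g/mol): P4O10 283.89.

n(P4O10) = 3450 / 283.89 = 12.15 mol
n(P4) = (1/1) × 12.15 = 12.15 mol

12.2 mol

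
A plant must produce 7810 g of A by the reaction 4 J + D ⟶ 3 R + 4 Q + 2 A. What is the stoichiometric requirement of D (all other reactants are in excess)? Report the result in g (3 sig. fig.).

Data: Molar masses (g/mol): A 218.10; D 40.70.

n(A) = 7810 / 218.10 = 35.81 mol
n(D) = (1/2) × 35.81 = 17.91 mol
mass = 17.91 × 40.70 = 728.9 g

729 g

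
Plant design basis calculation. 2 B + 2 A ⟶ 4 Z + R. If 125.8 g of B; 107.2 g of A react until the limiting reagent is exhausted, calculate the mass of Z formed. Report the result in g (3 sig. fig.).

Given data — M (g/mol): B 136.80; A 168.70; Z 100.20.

n(B) = 125.8 / 136.80 = 0.9196 mol
n(A) = 107.2 / 168.70 = 0.6354 mol
n/ν for B = 0.9196/2 = 0.4598
n/ν for A = 0.6354/2 = 0.3177
Smallest n/ν is A → limiting reagent.
n(Z) = (4/2) × 0.6354 = 1.271 mol
mass = 1.271 × 100.20 = 127.4 g

127 g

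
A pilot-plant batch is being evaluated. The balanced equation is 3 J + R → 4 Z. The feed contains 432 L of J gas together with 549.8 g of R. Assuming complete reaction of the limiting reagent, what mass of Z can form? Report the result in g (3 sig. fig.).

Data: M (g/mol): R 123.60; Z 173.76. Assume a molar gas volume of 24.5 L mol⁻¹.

3090 g

n(J) = 432.0 / 24.5 = 17.63 mol
n(R) = 549.8 / 123.60 = 4.448 mol
n/ν for J = 17.63/3 = 5.877
n/ν for R = 4.448/1 = 4.448
Smallest n/ν is R → limiting reagent.
n(Z) = (4/1) × 4.448 = 17.79 mol
mass = 17.79 × 173.76 = 3091 g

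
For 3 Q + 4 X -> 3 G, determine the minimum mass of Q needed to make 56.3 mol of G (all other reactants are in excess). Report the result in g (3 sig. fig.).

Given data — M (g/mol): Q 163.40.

9200 g

n(G) = 56.30 mol
n(Q) = (3/3) × 56.30 = 56.30 mol
mass = 56.30 × 163.40 = 9199 g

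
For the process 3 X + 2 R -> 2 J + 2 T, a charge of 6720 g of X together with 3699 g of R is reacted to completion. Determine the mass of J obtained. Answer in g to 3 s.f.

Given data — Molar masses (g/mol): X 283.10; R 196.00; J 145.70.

2310 g

n(X) = 6720 / 283.10 = 23.74 mol
n(R) = 3699 / 196.00 = 18.87 mol
n/ν for X = 23.74/3 = 7.913
n/ν for R = 18.87/2 = 9.435
Smallest n/ν is X → limiting reagent.
n(J) = (2/3) × 23.74 = 15.83 mol
mass = 15.83 × 145.70 = 2306 g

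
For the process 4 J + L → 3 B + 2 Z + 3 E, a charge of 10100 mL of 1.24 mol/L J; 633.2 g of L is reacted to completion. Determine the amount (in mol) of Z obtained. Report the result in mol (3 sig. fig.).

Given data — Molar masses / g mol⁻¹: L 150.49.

n(J) = 1.24 × 10100/1000 = 12.52 mol
n(L) = 633.2 / 150.49 = 4.208 mol
n/ν for J = 12.52/4 = 3.130
n/ν for L = 4.208/1 = 4.208
Smallest n/ν is J → limiting reagent.
n(Z) = (2/4) × 12.52 = 6.260 mol

6.26 mol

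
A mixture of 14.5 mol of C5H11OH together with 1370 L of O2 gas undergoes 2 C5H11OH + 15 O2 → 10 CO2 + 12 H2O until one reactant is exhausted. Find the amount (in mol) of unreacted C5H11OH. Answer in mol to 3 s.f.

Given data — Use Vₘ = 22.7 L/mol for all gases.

6.45 mol

n(C5H11OH) = 14.50 mol
n(O2) = 1370 / 22.7 = 60.35 mol
n/ν for C5H11OH = 14.50/2 = 7.250
n/ν for O2 = 60.35/15 = 4.023
Smallest n/ν is O2 → limiting reagent.
C5H11OH consumed = (2/15) × 60.35 = 8.047 mol
C5H11OH remaining = 14.50 − 8.047 = 6.453 mol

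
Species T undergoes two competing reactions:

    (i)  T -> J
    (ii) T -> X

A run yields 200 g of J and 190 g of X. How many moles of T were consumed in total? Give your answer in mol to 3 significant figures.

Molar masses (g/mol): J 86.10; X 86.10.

4.53 mol

n(J) = 200 / 86.10 = 2.323 mol
n(X) = 190 / 86.10 = 2.207 mol
n(T) via (i) = (1/1)×2.323 = 2.323 mol
n(T) via (ii) = (1/1)×2.207 = 2.207 mol
total n(T) = 2.323 + 2.207 = 4.530 mol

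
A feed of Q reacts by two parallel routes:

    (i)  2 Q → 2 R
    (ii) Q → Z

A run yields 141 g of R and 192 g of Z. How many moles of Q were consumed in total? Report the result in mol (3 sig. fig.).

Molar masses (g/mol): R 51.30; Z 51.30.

6.49 mol

n(R) = 141 / 51.30 = 2.749 mol
n(Z) = 192 / 51.30 = 3.743 mol
n(Q) via (i) = (2/2)×2.749 = 2.749 mol
n(Q) via (ii) = (1/1)×3.743 = 3.743 mol
total n(Q) = 2.749 + 3.743 = 6.492 mol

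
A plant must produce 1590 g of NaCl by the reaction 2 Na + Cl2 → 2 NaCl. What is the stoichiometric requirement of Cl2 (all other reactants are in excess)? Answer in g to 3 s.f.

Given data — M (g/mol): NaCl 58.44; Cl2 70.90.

965 g

n(NaCl) = 1590 / 58.44 = 27.21 mol
n(Cl2) = (1/2) × 27.21 = 13.61 mol
mass = 13.61 × 70.90 = 964.9 g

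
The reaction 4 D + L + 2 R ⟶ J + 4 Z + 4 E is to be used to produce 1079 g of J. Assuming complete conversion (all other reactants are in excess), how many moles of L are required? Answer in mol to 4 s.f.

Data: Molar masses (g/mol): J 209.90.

n(J) = 1079 / 209.90 = 5.141 mol
n(L) = (1/1) × 5.141 = 5.141 mol

5.141 mol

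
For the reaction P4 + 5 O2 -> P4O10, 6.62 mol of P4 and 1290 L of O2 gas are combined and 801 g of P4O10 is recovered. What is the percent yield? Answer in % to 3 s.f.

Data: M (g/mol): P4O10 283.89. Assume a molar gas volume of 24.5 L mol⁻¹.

42.6 %

n(P4) = 6.620 mol
n(O2) = 1290 / 24.5 = 52.65 mol
n/ν → P4: 6.620, O2: 10.53; P4 is limiting.
theoretical n(P4O10) = (1/1) × 6.620 = 6.620 mol → 1879 g
% yield = 801 / 1879 × 100 = 42.63 %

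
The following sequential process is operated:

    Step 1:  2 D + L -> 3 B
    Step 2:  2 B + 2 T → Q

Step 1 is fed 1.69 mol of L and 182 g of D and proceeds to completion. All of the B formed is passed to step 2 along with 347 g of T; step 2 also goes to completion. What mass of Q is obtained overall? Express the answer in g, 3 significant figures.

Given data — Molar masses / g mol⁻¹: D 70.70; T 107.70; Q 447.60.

721 g

Step 1:
n(L) = 1.690 mol
n(D) = 182.0 / 70.70 = 2.574 mol
n/ν → L: 1.690, D: 1.287; D is limiting.
n(B) produced = (3/2) × 2.574 = 3.861 mol
Step 2:
n(B) available = 3.861 mol
n(T) = 347.0 / 107.70 = 3.222 mol
n/ν → B: 1.931, T: 1.611; T is limiting.
n(Q) = (1/2) × 3.222 = 1.611 mol
mass = 1.611 × 447.60 = 721.1 g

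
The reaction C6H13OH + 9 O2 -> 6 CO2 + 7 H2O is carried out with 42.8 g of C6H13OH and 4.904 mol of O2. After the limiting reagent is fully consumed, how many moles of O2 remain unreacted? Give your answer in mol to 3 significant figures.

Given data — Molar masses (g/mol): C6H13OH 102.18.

n(C6H13OH) = 42.80 / 102.18 = 0.4189 mol
n(O2) = 4.904 mol
n/ν for C6H13OH = 0.4189/1 = 0.4189
n/ν for O2 = 4.904/9 = 0.5449
Smallest n/ν is C6H13OH → limiting reagent.
O2 consumed = (9/1) × 0.4189 = 3.770 mol
O2 remaining = 4.904 − 3.770 = 1.134 mol

1.13 mol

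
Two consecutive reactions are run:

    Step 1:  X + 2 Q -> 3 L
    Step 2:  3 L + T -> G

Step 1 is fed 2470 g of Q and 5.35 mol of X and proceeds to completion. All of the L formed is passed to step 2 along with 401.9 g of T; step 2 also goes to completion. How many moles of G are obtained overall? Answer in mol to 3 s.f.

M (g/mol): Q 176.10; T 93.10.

Step 1:
n(Q) = 2470 / 176.10 = 14.03 mol
n(X) = 5.350 mol
n/ν for Q = 14.03/2 = 7.015
n/ν for X = 5.350/1 = 5.350
Smallest n/ν is X → limiting reagent.
n(L) produced = (3/1) × 5.350 = 16.05 mol
Step 2:
n(L) available = 16.05 mol
n(T) = 401.9 / 93.10 = 4.317 mol
n/ν for L = 16.05/3 = 5.350
n/ν for T = 4.317/1 = 4.317
Smallest n/ν is T → limiting reagent.
n(G) = (1/1) × 4.317 = 4.317 mol

4.32 mol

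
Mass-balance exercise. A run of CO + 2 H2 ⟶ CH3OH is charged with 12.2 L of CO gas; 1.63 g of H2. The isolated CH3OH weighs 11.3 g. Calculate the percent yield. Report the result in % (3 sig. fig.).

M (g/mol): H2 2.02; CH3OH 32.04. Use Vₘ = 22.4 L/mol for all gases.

87.4 %

n(CO) = 12.20 / 22.4 = 0.5446 mol
n(H2) = 1.630 / 2.02 = 0.8069 mol
n/ν for CO = 0.5446/1 = 0.5446
n/ν for H2 = 0.8069/2 = 0.4035
Smallest n/ν is H2 → limiting reagent.
theoretical n(CH3OH) = (1/2) × 0.8069 = 0.4035 mol → 12.93 g
% yield = 11.3 / 12.93 × 100 = 87.39 %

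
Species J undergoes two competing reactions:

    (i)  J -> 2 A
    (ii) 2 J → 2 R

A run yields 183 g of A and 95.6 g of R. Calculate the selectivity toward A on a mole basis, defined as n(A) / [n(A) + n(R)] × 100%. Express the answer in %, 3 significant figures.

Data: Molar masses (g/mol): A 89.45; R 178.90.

79.3 %

n(A) = 183 / 89.45 = 2.046 mol
n(R) = 95.6 / 178.90 = 0.5344 mol
selectivity = 2.046/(2.046+0.5344) × 100 = 79.29 %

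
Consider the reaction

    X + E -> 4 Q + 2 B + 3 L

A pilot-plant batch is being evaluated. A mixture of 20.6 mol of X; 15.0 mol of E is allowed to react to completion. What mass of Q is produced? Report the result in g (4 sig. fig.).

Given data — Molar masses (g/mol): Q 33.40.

2004 g

n(X) = 20.60 mol
n(E) = 15.00 mol
n/ν for X = 20.60/1 = 20.60
n/ν for E = 15.00/1 = 15.00
Smallest n/ν is E → limiting reagent.
n(Q) = (4/1) × 15.00 = 60.00 mol
mass = 60.00 × 33.40 = 2004 g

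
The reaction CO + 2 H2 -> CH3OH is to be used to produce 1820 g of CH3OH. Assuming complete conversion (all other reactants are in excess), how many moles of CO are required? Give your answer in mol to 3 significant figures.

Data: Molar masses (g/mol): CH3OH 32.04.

56.8 mol

n(CH3OH) = 1820 / 32.04 = 56.80 mol
n(CO) = (1/1) × 56.80 = 56.80 mol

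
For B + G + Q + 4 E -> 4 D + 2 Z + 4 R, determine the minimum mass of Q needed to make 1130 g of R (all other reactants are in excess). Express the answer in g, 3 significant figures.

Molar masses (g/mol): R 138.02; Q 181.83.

372 g

n(R) = 1130 / 138.02 = 8.187 mol
n(Q) = (1/4) × 8.187 = 2.047 mol
mass = 2.047 × 181.83 = 372.2 g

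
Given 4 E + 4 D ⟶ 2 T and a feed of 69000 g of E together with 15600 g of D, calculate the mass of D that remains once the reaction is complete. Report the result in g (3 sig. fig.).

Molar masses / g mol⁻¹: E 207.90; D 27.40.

n(E) = 69000 / 207.90 = 331.9 mol
n(D) = 15600 / 27.40 = 569.3 mol
n/ν → E: 82.98, D: 142.3; E is limiting.
D consumed = (4/4) × 331.9 = 331.9 mol
D remaining = 569.3 − 331.9 = 237.4 mol
mass = 237.4 × 27.40 = 6505 g

6510 g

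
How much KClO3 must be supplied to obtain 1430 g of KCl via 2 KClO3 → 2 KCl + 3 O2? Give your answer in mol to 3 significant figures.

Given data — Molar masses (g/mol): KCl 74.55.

19.2 mol

n(KCl) = 1430 / 74.55 = 19.18 mol
n(KClO3) = (2/2) × 19.18 = 19.18 mol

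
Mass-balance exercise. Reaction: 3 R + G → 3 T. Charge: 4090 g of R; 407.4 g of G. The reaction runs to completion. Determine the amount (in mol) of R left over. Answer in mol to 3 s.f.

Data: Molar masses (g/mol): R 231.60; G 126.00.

7.96 mol

n(R) = 4090 / 231.60 = 17.66 mol
n(G) = 407.4 / 126.00 = 3.233 mol
n/ν for R = 17.66/3 = 5.887
n/ν for G = 3.233/1 = 3.233
Smallest n/ν is G → limiting reagent.
R consumed = (3/1) × 3.233 = 9.699 mol
R remaining = 17.66 − 9.699 = 7.961 mol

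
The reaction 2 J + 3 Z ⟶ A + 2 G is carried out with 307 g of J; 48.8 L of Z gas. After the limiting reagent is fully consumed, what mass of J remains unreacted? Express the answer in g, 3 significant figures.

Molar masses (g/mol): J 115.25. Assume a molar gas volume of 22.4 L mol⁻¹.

140 g

n(J) = 307.0 / 115.25 = 2.664 mol
n(Z) = 48.80 / 22.4 = 2.179 mol
n/ν → J: 1.332, Z: 0.7263; Z is limiting.
J consumed = (2/3) × 2.179 = 1.453 mol
J remaining = 2.664 − 1.453 = 1.211 mol
mass = 1.211 × 115.25 = 139.6 g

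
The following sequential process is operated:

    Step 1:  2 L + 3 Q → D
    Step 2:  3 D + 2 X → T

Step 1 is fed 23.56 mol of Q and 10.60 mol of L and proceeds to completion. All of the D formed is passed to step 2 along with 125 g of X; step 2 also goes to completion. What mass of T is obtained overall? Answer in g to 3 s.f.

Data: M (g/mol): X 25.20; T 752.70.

Step 1:
n(Q) = 23.56 mol
n(L) = 10.60 mol
n/ν → Q: 7.853, L: 5.300; L is limiting.
n(D) produced = (1/2) × 10.60 = 5.300 mol
Step 2:
n(D) available = 5.300 mol
n(X) = 125.0 / 25.20 = 4.960 mol
n/ν → D: 1.767, X: 2.480; D is limiting.
n(T) = (1/3) × 5.300 = 1.767 mol
mass = 1.767 × 752.70 = 1330 g

1330 g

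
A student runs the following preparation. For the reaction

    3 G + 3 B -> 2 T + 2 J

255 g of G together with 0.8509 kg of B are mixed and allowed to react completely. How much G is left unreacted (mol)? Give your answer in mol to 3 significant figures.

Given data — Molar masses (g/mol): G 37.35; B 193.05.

2.42 mol

n(G) = 255.0 / 37.35 = 6.827 mol
n(B) = 0.8509×1000 / 193.05 = 4.408 mol
n/ν → G: 2.276, B: 1.469; B is limiting.
G consumed = (3/3) × 4.408 = 4.408 mol
G remaining = 6.827 − 4.408 = 2.419 mol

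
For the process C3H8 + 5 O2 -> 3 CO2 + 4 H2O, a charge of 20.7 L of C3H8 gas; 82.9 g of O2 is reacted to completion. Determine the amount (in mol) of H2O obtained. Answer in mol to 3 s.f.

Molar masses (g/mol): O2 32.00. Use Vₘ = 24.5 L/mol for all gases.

n(C3H8) = 20.70 / 24.5 = 0.8449 mol
n(O2) = 82.90 / 32.00 = 2.591 mol
n/ν → C3H8: 0.8449, O2: 0.5182; O2 is limiting.
n(H2O) = (4/5) × 2.591 = 2.073 mol

2.07 mol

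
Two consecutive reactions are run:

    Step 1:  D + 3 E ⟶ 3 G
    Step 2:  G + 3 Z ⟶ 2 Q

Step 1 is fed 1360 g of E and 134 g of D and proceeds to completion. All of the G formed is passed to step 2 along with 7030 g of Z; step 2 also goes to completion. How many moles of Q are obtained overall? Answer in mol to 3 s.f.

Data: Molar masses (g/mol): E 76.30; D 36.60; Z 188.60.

Step 1:
n(E) = 1360 / 76.30 = 17.82 mol
n(D) = 134.0 / 36.60 = 3.661 mol
n/ν for E = 17.82/3 = 5.940
n/ν for D = 3.661/1 = 3.661
Smallest n/ν is D → limiting reagent.
n(G) produced = (3/1) × 3.661 = 10.98 mol
Step 2:
n(G) available = 10.98 mol
n(Z) = 7030 / 188.60 = 37.27 mol
n/ν for G = 10.98/1 = 10.98
n/ν for Z = 37.27/3 = 12.42
Smallest n/ν is G → limiting reagent.
n(Q) = (2/1) × 10.98 = 21.96 mol

22.0 mol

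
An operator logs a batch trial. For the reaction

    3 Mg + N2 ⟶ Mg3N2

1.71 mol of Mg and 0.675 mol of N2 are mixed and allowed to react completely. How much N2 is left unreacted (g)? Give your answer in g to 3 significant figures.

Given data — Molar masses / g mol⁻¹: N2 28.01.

n(Mg) = 1.710 mol
n(N2) = 0.6750 mol
n/ν for Mg = 1.710/3 = 0.5700
n/ν for N2 = 0.6750/1 = 0.6750
Smallest n/ν is Mg → limiting reagent.
N2 consumed = (1/3) × 1.710 = 0.5700 mol
N2 remaining = 0.6750 − 0.5700 = 0.1050 mol
mass = 0.1050 × 28.01 = 2.941 g

2.94 g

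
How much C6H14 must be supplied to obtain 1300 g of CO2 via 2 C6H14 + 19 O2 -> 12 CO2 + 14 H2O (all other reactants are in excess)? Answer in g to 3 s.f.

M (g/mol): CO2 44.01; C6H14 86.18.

n(CO2) = 1300 / 44.01 = 29.54 mol
n(C6H14) = (2/12) × 29.54 = 4.923 mol
mass = 4.923 × 86.18 = 424.3 g

424 g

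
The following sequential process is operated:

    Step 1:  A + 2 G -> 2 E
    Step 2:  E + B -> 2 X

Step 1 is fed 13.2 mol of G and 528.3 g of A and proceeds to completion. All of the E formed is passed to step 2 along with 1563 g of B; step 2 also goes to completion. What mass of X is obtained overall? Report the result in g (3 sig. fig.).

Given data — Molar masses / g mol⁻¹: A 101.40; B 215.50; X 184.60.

Step 1:
n(G) = 13.20 mol
n(A) = 528.3 / 101.40 = 5.210 mol
n/ν for G = 13.20/2 = 6.600
n/ν for A = 5.210/1 = 5.210
Smallest n/ν is A → limiting reagent.
n(E) produced = (2/1) × 5.210 = 10.42 mol
Step 2:
n(E) available = 10.42 mol
n(B) = 1563 / 215.50 = 7.253 mol
n/ν for E = 10.42/1 = 10.42
n/ν for B = 7.253/1 = 7.253
Smallest n/ν is B → limiting reagent.
n(X) = (2/1) × 7.253 = 14.51 mol
mass = 14.51 × 184.60 = 2679 g

2680 g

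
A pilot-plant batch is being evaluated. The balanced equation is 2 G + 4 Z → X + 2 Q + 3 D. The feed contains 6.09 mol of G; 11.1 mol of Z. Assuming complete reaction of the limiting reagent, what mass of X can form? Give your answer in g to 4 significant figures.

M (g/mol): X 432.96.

n(G) = 6.090 mol
n(Z) = 11.10 mol
n/ν for G = 6.090/2 = 3.045
n/ν for Z = 11.10/4 = 2.775
Smallest n/ν is Z → limiting reagent.
n(X) = (1/4) × 11.10 = 2.775 mol
mass = 2.775 × 432.96 = 1201 g

1201 g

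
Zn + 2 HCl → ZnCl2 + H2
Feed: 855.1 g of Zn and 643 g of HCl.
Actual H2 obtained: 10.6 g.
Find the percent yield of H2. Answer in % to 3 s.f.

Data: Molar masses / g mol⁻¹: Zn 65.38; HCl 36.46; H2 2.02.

n(Zn) = 855.1 / 65.38 = 13.08 mol
n(HCl) = 643.0 / 36.46 = 17.64 mol
n/ν for Zn = 13.08/1 = 13.08
n/ν for HCl = 17.64/2 = 8.820
Smallest n/ν is HCl → limiting reagent.
theoretical n(H2) = (1/2) × 17.64 = 8.820 mol → 17.82 g
% yield = 10.6 / 17.82 × 100 = 59.48 %

59.5 %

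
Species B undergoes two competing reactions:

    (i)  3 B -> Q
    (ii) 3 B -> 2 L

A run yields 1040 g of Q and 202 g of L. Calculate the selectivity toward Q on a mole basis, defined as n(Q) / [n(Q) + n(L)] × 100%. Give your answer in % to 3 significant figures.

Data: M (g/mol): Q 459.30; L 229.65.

n(Q) = 1040 / 459.30 = 2.264 mol
n(L) = 202 / 229.65 = 0.8796 mol
selectivity = 2.264/(2.264+0.8796) × 100 = 72.02 %

72.0 %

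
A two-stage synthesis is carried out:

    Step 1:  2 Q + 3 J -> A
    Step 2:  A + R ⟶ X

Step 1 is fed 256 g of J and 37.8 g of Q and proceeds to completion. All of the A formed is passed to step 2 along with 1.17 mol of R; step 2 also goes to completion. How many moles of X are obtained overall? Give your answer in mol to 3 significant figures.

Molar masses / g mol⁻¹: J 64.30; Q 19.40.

Step 1:
n(J) = 256.0 / 64.30 = 3.981 mol
n(Q) = 37.80 / 19.40 = 1.948 mol
n/ν for J = 3.981/3 = 1.327
n/ν for Q = 1.948/2 = 0.9740
Smallest n/ν is Q → limiting reagent.
n(A) produced = (1/2) × 1.948 = 0.9740 mol
Step 2:
n(A) available = 0.9740 mol
n(R) = 1.170 mol
n/ν for A = 0.9740/1 = 0.9740
n/ν for R = 1.170/1 = 1.170
Smallest n/ν is A → limiting reagent.
n(X) = (1/1) × 0.9740 = 0.9740 mol

0.974 mol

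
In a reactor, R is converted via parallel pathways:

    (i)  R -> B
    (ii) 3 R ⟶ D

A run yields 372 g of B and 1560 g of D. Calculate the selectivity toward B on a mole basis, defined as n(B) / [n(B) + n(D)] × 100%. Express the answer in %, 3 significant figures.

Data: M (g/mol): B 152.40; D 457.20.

n(B) = 372 / 152.40 = 2.441 mol
n(D) = 1560 / 457.20 = 3.412 mol
selectivity = 2.441/(2.441+3.412) × 100 = 41.71 %

41.7 %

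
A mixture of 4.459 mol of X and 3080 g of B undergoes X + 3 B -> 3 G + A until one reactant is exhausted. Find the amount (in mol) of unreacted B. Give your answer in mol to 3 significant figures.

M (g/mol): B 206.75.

n(X) = 4.459 mol
n(B) = 3080 / 206.75 = 14.90 mol
n/ν → X: 4.459, B: 4.967; X is limiting.
B consumed = (3/1) × 4.459 = 13.38 mol
B remaining = 14.90 − 13.38 = 1.520 mol

1.52 mol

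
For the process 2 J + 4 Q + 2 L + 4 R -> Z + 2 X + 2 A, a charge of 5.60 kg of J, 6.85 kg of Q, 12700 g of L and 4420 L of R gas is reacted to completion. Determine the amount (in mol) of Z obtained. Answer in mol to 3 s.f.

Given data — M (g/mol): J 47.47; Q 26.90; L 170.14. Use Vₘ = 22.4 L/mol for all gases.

37.3 mol

n(J) = 5.600×1000 / 47.47 = 118.0 mol
n(Q) = 6.850×1000 / 26.90 = 254.6 mol
n(L) = 12700 / 170.14 = 74.64 mol
n(R) = 4420 / 22.4 = 197.3 mol
n/ν for J = 118.0/2 = 59.00
n/ν for Q = 254.6/4 = 63.65
n/ν for L = 74.64/2 = 37.32
n/ν for R = 197.3/4 = 49.33
Smallest n/ν is L → limiting reagent.
n(Z) = (1/2) × 74.64 = 37.32 mol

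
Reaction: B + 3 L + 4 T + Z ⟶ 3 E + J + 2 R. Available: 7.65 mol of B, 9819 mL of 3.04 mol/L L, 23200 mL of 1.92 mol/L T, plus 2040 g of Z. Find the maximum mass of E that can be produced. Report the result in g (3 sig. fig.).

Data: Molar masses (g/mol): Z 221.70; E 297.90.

n(B) = 7.650 mol
n(L) = 3.04 × 9819/1000 = 29.85 mol
n(T) = 1.92 × 23200/1000 = 44.54 mol
n(Z) = 2040 / 221.70 = 9.202 mol
n/ν for B = 7.650/1 = 7.650
n/ν for L = 29.85/3 = 9.950
n/ν for T = 44.54/4 = 11.14
n/ν for Z = 9.202/1 = 9.202
Smallest n/ν is B → limiting reagent.
n(E) = (3/1) × 7.650 = 22.95 mol
mass = 22.95 × 297.90 = 6837 g

6840 g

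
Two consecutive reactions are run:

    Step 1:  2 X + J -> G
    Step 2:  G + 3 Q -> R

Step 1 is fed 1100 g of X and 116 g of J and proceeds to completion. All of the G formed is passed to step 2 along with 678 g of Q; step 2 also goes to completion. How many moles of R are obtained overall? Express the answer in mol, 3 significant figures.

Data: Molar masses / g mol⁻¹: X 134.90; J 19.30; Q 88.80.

Step 1:
n(X) = 1100 / 134.90 = 8.154 mol
n(J) = 116.0 / 19.30 = 6.010 mol
n/ν → X: 4.077, J: 6.010; X is limiting.
n(G) produced = (1/2) × 8.154 = 4.077 mol
Step 2:
n(G) available = 4.077 mol
n(Q) = 678.0 / 88.80 = 7.635 mol
n/ν → G: 4.077, Q: 2.545; Q is limiting.
n(R) = (1/3) × 7.635 = 2.545 mol

2.55 mol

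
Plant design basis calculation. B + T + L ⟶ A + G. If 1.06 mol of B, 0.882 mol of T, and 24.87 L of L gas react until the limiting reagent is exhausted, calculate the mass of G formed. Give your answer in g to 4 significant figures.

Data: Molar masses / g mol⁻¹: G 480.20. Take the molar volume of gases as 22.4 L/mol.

423.5 g

n(B) = 1.060 mol
n(T) = 0.8820 mol
n(L) = 24.87 / 22.4 = 1.110 mol
n/ν for B = 1.060/1 = 1.060
n/ν for T = 0.8820/1 = 0.8820
n/ν for L = 1.110/1 = 1.110
Smallest n/ν is T → limiting reagent.
n(G) = (1/1) × 0.8820 = 0.8820 mol
mass = 0.8820 × 480.20 = 423.5 g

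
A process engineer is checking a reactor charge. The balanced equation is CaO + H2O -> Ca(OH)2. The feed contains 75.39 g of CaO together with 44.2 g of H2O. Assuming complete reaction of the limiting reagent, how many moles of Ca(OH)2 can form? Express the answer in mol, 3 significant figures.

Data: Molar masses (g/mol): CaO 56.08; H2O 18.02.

n(CaO) = 75.39 / 56.08 = 1.344 mol
n(H2O) = 44.20 / 18.02 = 2.453 mol
n/ν → CaO: 1.344, H2O: 2.453; CaO is limiting.
n(Ca(OH)2) = (1/1) × 1.344 = 1.344 mol

1.34 mol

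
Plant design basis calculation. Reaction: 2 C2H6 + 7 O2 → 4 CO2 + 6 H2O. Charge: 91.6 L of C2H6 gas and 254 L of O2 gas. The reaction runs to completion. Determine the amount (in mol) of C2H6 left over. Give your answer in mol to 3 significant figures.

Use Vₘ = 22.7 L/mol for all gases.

0.838 mol

n(C2H6) = 91.60 / 22.7 = 4.035 mol
n(O2) = 254.0 / 22.7 = 11.19 mol
n/ν for C2H6 = 4.035/2 = 2.018
n/ν for O2 = 11.19/7 = 1.599
Smallest n/ν is O2 → limiting reagent.
C2H6 consumed = (2/7) × 11.19 = 3.197 mol
C2H6 remaining = 4.035 − 3.197 = 0.8380 mol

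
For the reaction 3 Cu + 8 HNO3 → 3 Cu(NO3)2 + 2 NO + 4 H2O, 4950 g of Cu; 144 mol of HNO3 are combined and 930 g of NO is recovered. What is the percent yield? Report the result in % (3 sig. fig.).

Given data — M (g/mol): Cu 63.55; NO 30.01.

86.1 %

n(Cu) = 4950 / 63.55 = 77.89 mol
n(HNO3) = 144.0 mol
n/ν → Cu: 25.96, HNO3: 18.00; HNO3 is limiting.
theoretical n(NO) = (2/8) × 144.0 = 36.00 mol → 1080 g
% yield = 930 / 1080 × 100 = 86.11 %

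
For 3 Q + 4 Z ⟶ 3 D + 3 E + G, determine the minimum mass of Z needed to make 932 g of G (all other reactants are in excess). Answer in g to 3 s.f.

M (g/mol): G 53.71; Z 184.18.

12800 g

n(G) = 932 / 53.71 = 17.35 mol
n(Z) = (4/1) × 17.35 = 69.40 mol
mass = 69.40 × 184.18 = 12780 g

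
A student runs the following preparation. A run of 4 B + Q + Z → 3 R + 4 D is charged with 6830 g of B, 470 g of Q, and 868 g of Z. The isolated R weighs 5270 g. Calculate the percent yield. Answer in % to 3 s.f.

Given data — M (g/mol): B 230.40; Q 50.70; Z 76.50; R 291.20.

81.4 %

n(B) = 6830 / 230.40 = 29.64 mol
n(Q) = 470.0 / 50.70 = 9.270 mol
n(Z) = 868.0 / 76.50 = 11.35 mol
n/ν for B = 29.64/4 = 7.410
n/ν for Q = 9.270/1 = 9.270
n/ν for Z = 11.35/1 = 11.35
Smallest n/ν is B → limiting reagent.
theoretical n(R) = (3/4) × 29.64 = 22.23 mol → 6473 g
% yield = 5270 / 6473 × 100 = 81.42 %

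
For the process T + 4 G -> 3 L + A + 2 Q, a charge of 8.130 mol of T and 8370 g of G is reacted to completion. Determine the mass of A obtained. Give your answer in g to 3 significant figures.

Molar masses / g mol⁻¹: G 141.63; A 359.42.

2920 g

n(T) = 8.130 mol
n(G) = 8370 / 141.63 = 59.10 mol
n/ν → T: 8.130, G: 14.78; T is limiting.
n(A) = (1/1) × 8.130 = 8.130 mol
mass = 8.130 × 359.42 = 2922 g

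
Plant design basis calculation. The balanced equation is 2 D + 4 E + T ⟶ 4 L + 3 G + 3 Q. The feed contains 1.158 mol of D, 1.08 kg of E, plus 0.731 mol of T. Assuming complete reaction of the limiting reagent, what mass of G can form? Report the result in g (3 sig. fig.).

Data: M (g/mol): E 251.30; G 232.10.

403 g

n(D) = 1.158 mol
n(E) = 1.080×1000 / 251.30 = 4.298 mol
n(T) = 0.7310 mol
n/ν for D = 1.158/2 = 0.5790
n/ν for E = 4.298/4 = 1.075
n/ν for T = 0.7310/1 = 0.7310
Smallest n/ν is D → limiting reagent.
n(G) = (3/2) × 1.158 = 1.737 mol
mass = 1.737 × 232.10 = 403.2 g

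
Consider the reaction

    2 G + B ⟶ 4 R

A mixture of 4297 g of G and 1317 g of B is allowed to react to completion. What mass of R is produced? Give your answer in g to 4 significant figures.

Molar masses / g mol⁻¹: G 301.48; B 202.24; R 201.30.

n(G) = 4297 / 301.48 = 14.25 mol
n(B) = 1317 / 202.24 = 6.512 mol
n/ν for G = 14.25/2 = 7.125
n/ν for B = 6.512/1 = 6.512
Smallest n/ν is B → limiting reagent.
n(R) = (4/1) × 6.512 = 26.05 mol
mass = 26.05 × 201.30 = 5244 g

5244 g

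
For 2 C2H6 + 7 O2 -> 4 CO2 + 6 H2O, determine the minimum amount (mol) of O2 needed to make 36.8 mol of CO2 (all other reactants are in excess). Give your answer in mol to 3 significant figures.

64.4 mol

n(CO2) = 36.80 mol
n(O2) = (7/4) × 36.80 = 64.40 mol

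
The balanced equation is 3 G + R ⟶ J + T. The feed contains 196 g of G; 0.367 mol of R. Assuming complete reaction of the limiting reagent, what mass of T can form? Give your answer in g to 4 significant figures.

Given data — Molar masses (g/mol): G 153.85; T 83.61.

30.68 g

n(G) = 196.0 / 153.85 = 1.274 mol
n(R) = 0.3670 mol
n/ν → G: 0.4247, R: 0.3670; R is limiting.
n(T) = (1/1) × 0.3670 = 0.3670 mol
mass = 0.3670 × 83.61 = 30.68 g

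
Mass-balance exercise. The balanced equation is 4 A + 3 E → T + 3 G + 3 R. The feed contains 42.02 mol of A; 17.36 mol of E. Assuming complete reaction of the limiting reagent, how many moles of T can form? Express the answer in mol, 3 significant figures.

5.79 mol

n(A) = 42.02 mol
n(E) = 17.36 mol
n/ν → A: 10.51, E: 5.787; E is limiting.
n(T) = (1/3) × 17.36 = 5.787 mol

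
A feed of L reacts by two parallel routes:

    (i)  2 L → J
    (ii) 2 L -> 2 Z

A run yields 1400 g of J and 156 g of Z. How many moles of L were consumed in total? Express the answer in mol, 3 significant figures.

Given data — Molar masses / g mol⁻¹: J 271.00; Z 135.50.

n(J) = 1400 / 271.00 = 5.166 mol
n(Z) = 156 / 135.50 = 1.151 mol
n(L) via (i) = (2/1)×5.166 = 10.33 mol
n(L) via (ii) = (2/2)×1.151 = 1.151 mol
total n(L) = 10.33 + 1.151 = 11.48 mol

11.5 mol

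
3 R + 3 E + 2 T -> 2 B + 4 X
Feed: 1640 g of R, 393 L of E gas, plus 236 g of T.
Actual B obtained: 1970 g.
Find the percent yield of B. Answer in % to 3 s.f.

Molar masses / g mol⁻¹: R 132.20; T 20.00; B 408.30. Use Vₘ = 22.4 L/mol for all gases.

58.3 %

n(R) = 1640 / 132.20 = 12.41 mol
n(E) = 393.0 / 22.4 = 17.54 mol
n(T) = 236.0 / 20.00 = 11.80 mol
n/ν for R = 12.41/3 = 4.137
n/ν for E = 17.54/3 = 5.847
n/ν for T = 11.80/2 = 5.900
Smallest n/ν is R → limiting reagent.
theoretical n(B) = (2/3) × 12.41 = 8.273 mol → 3378 g
% yield = 1970 / 3378 × 100 = 58.32 %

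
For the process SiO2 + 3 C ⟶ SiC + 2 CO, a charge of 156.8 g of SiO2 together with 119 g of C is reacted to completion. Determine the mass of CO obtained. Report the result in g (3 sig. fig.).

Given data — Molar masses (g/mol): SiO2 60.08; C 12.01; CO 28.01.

n(SiO2) = 156.8 / 60.08 = 2.610 mol
n(C) = 119.0 / 12.01 = 9.908 mol
n/ν → SiO2: 2.610, C: 3.303; SiO2 is limiting.
n(CO) = (2/1) × 2.610 = 5.220 mol
mass = 5.220 × 28.01 = 146.2 g

146 g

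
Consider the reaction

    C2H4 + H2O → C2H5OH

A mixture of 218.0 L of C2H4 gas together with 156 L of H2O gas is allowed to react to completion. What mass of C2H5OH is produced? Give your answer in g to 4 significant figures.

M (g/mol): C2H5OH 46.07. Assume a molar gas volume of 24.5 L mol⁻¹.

n(C2H4) = 218.0 / 24.5 = 8.898 mol
n(H2O) = 156.0 / 24.5 = 6.367 mol
n/ν for C2H4 = 8.898/1 = 8.898
n/ν for H2O = 6.367/1 = 6.367
Smallest n/ν is H2O → limiting reagent.
n(C2H5OH) = (1/1) × 6.367 = 6.367 mol
mass = 6.367 × 46.07 = 293.3 g

293.3 g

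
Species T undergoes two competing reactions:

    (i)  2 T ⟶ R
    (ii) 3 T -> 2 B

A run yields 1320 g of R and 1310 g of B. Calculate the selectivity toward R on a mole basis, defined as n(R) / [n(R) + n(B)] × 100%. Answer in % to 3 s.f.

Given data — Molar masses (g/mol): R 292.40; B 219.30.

n(R) = 1320 / 292.40 = 4.514 mol
n(B) = 1310 / 219.30 = 5.974 mol
selectivity = 4.514/(4.514+5.974) × 100 = 43.04 %

43.0 %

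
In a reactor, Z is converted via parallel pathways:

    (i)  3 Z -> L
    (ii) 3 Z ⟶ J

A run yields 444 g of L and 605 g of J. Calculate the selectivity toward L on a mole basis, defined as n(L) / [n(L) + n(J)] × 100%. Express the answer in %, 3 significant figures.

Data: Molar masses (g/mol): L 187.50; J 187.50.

42.3 %

n(L) = 444 / 187.50 = 2.368 mol
n(J) = 605 / 187.50 = 3.227 mol
selectivity = 2.368/(2.368+3.227) × 100 = 42.32 %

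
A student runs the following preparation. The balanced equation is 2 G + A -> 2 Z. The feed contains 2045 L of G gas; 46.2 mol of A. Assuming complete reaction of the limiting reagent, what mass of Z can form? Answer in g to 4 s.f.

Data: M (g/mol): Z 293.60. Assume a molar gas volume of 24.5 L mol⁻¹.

n(G) = 2045 / 24.5 = 83.47 mol
n(A) = 46.20 mol
n/ν for G = 83.47/2 = 41.74
n/ν for A = 46.20/1 = 46.20
Smallest n/ν is G → limiting reagent.
n(Z) = (2/2) × 83.47 = 83.47 mol
mass = 83.47 × 293.60 = 24510 g

24510 g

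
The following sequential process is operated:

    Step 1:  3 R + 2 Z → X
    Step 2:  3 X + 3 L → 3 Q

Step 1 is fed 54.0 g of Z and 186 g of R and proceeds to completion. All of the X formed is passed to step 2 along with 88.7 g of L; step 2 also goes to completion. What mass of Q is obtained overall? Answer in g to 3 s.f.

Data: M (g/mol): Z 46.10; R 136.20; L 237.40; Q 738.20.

Step 1:
n(Z) = 54.00 / 46.10 = 1.171 mol
n(R) = 186.0 / 136.20 = 1.366 mol
n/ν for Z = 1.171/2 = 0.5855
n/ν for R = 1.366/3 = 0.4553
Smallest n/ν is R → limiting reagent.
n(X) produced = (1/3) × 1.366 = 0.4553 mol
Step 2:
n(X) available = 0.4553 mol
n(L) = 88.70 / 237.40 = 0.3736 mol
n/ν for X = 0.4553/3 = 0.1518
n/ν for L = 0.3736/3 = 0.1245
Smallest n/ν is L → limiting reagent.
n(Q) = (3/3) × 0.3736 = 0.3736 mol
mass = 0.3736 × 738.20 = 275.8 g

276 g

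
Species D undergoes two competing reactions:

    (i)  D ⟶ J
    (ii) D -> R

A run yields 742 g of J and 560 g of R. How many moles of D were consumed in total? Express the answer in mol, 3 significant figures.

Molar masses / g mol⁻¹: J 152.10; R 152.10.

n(J) = 742 / 152.10 = 4.878 mol
n(R) = 560 / 152.10 = 3.682 mol
n(D) via (i) = (1/1)×4.878 = 4.878 mol
n(D) via (ii) = (1/1)×3.682 = 3.682 mol
total n(D) = 4.878 + 3.682 = 8.560 mol

8.56 mol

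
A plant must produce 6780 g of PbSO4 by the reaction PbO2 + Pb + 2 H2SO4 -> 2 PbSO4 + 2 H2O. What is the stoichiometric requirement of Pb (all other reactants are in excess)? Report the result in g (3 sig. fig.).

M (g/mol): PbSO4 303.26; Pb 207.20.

n(PbSO4) = 6780 / 303.26 = 22.36 mol
n(Pb) = (1/2) × 22.36 = 11.18 mol
mass = 11.18 × 207.20 = 2316 g

2320 g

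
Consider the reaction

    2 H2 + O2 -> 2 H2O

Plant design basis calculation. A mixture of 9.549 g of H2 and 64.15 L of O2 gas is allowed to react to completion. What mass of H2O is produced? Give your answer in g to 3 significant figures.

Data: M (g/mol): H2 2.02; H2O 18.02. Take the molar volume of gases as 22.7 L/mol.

85.2 g

n(H2) = 9.549 / 2.02 = 4.727 mol
n(O2) = 64.15 / 22.7 = 2.826 mol
n/ν → H2: 2.364, O2: 2.826; H2 is limiting.
n(H2O) = (2/2) × 4.727 = 4.727 mol
mass = 4.727 × 18.02 = 85.18 g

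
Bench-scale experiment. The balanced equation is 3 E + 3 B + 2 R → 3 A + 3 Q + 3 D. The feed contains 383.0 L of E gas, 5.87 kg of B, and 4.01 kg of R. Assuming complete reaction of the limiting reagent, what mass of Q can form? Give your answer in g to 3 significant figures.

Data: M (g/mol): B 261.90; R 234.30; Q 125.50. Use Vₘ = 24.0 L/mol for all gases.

n(E) = 383.0 / 24.0 = 15.96 mol
n(B) = 5.870×1000 / 261.90 = 22.41 mol
n(R) = 4.010×1000 / 234.30 = 17.11 mol
n/ν for E = 15.96/3 = 5.320
n/ν for B = 22.41/3 = 7.470
n/ν for R = 17.11/2 = 8.555
Smallest n/ν is E → limiting reagent.
n(Q) = (3/3) × 15.96 = 15.96 mol
mass = 15.96 × 125.50 = 2003 g

2000 g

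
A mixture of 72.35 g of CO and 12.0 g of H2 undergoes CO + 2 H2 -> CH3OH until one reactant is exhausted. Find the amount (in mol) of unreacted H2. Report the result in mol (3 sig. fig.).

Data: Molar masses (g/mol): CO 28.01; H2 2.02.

n(CO) = 72.35 / 28.01 = 2.583 mol
n(H2) = 12.00 / 2.02 = 5.941 mol
n/ν for CO = 2.583/1 = 2.583
n/ν for H2 = 5.941/2 = 2.971
Smallest n/ν is CO → limiting reagent.
H2 consumed = (2/1) × 2.583 = 5.166 mol
H2 remaining = 5.941 − 5.166 = 0.7750 mol

0.775 mol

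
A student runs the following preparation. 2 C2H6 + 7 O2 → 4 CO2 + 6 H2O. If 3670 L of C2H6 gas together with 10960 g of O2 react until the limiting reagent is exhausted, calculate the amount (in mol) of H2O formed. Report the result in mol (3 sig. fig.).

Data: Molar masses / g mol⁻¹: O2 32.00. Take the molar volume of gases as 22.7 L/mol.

n(C2H6) = 3670 / 22.7 = 161.7 mol
n(O2) = 10960 / 32.00 = 342.5 mol
n/ν → C2H6: 80.85, O2: 48.93; O2 is limiting.
n(H2O) = (6/7) × 342.5 = 293.6 mol

294 mol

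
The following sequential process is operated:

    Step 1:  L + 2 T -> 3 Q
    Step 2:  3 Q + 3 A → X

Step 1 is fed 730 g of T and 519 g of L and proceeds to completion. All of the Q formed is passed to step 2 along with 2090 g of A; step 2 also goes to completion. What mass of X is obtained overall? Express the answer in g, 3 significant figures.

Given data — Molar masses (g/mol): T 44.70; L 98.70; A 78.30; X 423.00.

2220 g

Step 1:
n(T) = 730.0 / 44.70 = 16.33 mol
n(L) = 519.0 / 98.70 = 5.258 mol
n/ν → T: 8.165, L: 5.258; L is limiting.
n(Q) produced = (3/1) × 5.258 = 15.77 mol
Step 2:
n(Q) available = 15.77 mol
n(A) = 2090 / 78.30 = 26.69 mol
n/ν → Q: 5.257, A: 8.897; Q is limiting.
n(X) = (1/3) × 15.77 = 5.257 mol
mass = 5.257 × 423.00 = 2224 g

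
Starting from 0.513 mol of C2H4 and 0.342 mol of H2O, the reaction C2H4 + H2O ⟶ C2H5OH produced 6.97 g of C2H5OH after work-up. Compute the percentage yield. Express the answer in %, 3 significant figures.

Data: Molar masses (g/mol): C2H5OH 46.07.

44.2 %

n(C2H4) = 0.5130 mol
n(H2O) = 0.3420 mol
n/ν → C2H4: 0.5130, H2O: 0.3420; H2O is limiting.
theoretical n(C2H5OH) = (1/1) × 0.3420 = 0.3420 mol → 15.76 g
% yield = 6.97 / 15.76 × 100 = 44.23 %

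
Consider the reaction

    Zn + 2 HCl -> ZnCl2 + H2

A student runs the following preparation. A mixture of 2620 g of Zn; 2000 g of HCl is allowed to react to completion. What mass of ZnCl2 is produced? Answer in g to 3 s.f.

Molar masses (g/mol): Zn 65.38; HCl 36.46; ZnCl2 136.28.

n(Zn) = 2620 / 65.38 = 40.07 mol
n(HCl) = 2000 / 36.46 = 54.85 mol
n/ν for Zn = 40.07/1 = 40.07
n/ν for HCl = 54.85/2 = 27.43
Smallest n/ν is HCl → limiting reagent.
n(ZnCl2) = (1/2) × 54.85 = 27.43 mol
mass = 27.43 × 136.28 = 3738 g

3740 g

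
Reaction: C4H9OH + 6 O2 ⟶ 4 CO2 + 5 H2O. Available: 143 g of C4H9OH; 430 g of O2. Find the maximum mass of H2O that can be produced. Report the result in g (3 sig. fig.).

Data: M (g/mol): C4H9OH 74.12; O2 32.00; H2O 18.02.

n(C4H9OH) = 143.0 / 74.12 = 1.929 mol
n(O2) = 430.0 / 32.00 = 13.44 mol
n/ν for C4H9OH = 1.929/1 = 1.929
n/ν for O2 = 13.44/6 = 2.240
Smallest n/ν is C4H9OH → limiting reagent.
n(H2O) = (5/1) × 1.929 = 9.645 mol
mass = 9.645 × 18.02 = 173.8 g

174 g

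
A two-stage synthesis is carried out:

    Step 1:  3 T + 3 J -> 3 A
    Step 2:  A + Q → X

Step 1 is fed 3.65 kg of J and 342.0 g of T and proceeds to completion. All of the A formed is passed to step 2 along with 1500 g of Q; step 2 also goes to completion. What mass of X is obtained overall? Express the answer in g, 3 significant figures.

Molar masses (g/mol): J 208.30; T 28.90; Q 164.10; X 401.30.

Step 1:
n(J) = 3.650×1000 / 208.30 = 17.52 mol
n(T) = 342.0 / 28.90 = 11.83 mol
n/ν → J: 5.840, T: 3.943; T is limiting.
n(A) produced = (3/3) × 11.83 = 11.83 mol
Step 2:
n(A) available = 11.83 mol
n(Q) = 1500 / 164.10 = 9.141 mol
n/ν → A: 11.83, Q: 9.141; Q is limiting.
n(X) = (1/1) × 9.141 = 9.141 mol
mass = 9.141 × 401.30 = 3668 g

3670 g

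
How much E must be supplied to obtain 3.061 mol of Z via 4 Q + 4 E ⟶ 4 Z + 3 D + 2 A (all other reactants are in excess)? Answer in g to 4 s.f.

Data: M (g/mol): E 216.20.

n(Z) = 3.061 mol
n(E) = (4/4) × 3.061 = 3.061 mol
mass = 3.061 × 216.20 = 661.8 g

661.8 g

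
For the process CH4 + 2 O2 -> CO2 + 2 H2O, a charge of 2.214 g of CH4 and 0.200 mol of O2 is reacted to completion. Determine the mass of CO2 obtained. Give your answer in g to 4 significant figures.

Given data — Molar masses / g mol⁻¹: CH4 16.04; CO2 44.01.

4.401 g

n(CH4) = 2.214 / 16.04 = 0.1380 mol
n(O2) = 0.2000 mol
n/ν for CH4 = 0.1380/1 = 0.1380
n/ν for O2 = 0.2000/2 = 0.1000
Smallest n/ν is O2 → limiting reagent.
n(CO2) = (1/2) × 0.2000 = 0.1000 mol
mass = 0.1000 × 44.01 = 4.401 g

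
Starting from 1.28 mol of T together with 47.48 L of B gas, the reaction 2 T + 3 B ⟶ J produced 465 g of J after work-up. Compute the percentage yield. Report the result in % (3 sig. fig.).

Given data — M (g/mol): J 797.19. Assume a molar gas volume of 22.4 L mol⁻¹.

n(T) = 1.280 mol
n(B) = 47.48 / 22.4 = 2.120 mol
n/ν → T: 0.6400, B: 0.7067; T is limiting.
theoretical n(J) = (1/2) × 1.280 = 0.6400 mol → 510.2 g
% yield = 465 / 510.2 × 100 = 91.14 %

91.1 %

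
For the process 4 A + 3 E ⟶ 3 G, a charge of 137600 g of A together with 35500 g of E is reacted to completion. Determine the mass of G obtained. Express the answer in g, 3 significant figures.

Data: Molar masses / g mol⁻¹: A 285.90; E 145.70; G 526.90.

128000 g

n(A) = 137600 / 285.90 = 481.3 mol
n(E) = 35500 / 145.70 = 243.7 mol
n/ν → A: 120.3, E: 81.23; E is limiting.
n(G) = (3/3) × 243.7 = 243.7 mol
mass = 243.7 × 526.90 = 128400 g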